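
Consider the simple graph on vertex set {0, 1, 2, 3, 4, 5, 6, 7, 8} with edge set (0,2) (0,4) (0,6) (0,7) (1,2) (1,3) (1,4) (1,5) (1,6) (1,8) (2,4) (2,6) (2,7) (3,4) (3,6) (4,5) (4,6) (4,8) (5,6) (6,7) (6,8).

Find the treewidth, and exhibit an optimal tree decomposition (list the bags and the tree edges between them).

The largest bag has 4 vertices, giving width 3; this decomposition certifies tw(G) ≤ 3. Conversely, {0, 2, 4, 6} is a clique of size 4, and the vertices of any clique must share a bag in every tree decomposition; so some bag has ≥ 4 vertices and tw(G) ≥ 3. Therefore the treewidth is 3.

Treewidth 3.
Bags: B1 = {1, 2, 4, 6}  B2 = {0, 2, 4, 6}  B3 = {1, 4, 5, 6}  B4 = {1, 3, 4, 6}  B5 = {1, 4, 6, 8}  B6 = {0, 2, 6, 7}
Tree: B1–B2, B1–B3, B3–B4, B3–B5, B2–B6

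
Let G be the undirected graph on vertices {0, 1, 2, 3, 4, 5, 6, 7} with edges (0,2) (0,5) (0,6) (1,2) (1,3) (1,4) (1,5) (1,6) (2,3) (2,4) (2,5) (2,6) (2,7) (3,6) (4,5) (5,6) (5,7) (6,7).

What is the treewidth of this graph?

3

A width-3 tree decomposition is:
Bags: B1 = {1, 2, 5, 6}  B2 = {1, 2, 3, 6}  B3 = {0, 2, 5, 6}  B4 = {2, 5, 6, 7}  B5 = {1, 2, 4, 5}
Tree: B1–B2, B1–B3, B3–B4, B1–B5
Each bag holds 4 vertices, so the decomposition has width 3, which upper-bounds the treewidth. Conversely, {1, 2, 3, 6} is a clique of size 4, and the vertices of any clique must share a bag in every tree decomposition; so some bag has ≥ 4 vertices and tw(G) ≥ 3. Combining the bounds, tw(G) = 3.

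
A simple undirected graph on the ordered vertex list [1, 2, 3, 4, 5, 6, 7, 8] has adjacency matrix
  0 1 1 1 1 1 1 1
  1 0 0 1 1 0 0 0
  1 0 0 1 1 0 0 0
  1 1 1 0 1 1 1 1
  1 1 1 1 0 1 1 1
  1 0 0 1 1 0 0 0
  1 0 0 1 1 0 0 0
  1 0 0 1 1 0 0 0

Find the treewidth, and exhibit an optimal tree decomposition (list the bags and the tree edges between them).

Treewidth 3.
One such decomposition:
Bags: B1 = {1, 4, 5, 8}  B2 = {1, 4, 5, 6}  B3 = {1, 2, 4, 5}  B4 = {1, 3, 4, 5}  B5 = {1, 4, 5, 7}
Tree: B1–B2, B1–B3, B3–B4, B2–B5

The largest bag has 4 vertices, giving width 3; this decomposition certifies tw(G) ≤ 3. Conversely, {1, 2, 4, 5} is a clique of size 4, and the vertices of any clique must share a bag in every tree decomposition; so some bag has ≥ 4 vertices and tw(G) ≥ 3. Therefore the treewidth is 3.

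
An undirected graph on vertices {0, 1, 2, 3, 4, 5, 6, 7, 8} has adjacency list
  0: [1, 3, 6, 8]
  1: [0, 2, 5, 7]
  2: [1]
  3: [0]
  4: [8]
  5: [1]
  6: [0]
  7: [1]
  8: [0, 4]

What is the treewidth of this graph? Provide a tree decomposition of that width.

Treewidth 1.
Bags: B1 = {0, 1}  B2 = {0, 6}  B3 = {1, 7}  B4 = {1, 2}  B5 = {1, 5}  B6 = {0, 3}  B7 = {0, 8}  B8 = {4, 8}
Tree: B1–B2, B1–B3, B3–B4, B1–B5, B2–B6, B1–B7, B7–B8

Each bag holds 2 vertices, so the decomposition has width 1, which upper-bounds the treewidth. Since G has at least one edge (e.g. 1–0), it is not an edgeless graph, so tw(G) ≥ 1. Hence tw(G) = 1 exactly.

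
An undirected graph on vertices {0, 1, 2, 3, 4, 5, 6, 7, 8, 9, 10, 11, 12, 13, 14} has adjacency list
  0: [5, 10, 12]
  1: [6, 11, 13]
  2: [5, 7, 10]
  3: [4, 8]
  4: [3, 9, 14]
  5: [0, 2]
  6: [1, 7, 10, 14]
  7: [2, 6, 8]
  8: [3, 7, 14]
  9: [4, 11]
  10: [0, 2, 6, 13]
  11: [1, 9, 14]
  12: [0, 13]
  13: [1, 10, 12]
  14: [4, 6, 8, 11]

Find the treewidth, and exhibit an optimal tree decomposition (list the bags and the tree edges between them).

The largest bag has 4 vertices, giving width 3; this decomposition certifies tw(G) ≤ 3. For the lower bound: the 4 vertex sets {3,4,9}, {8}, {14}, {1,6,7,11} are disjoint, each induces a connected subgraph, and every pair is joined by at least one edge of G. Contracting each set to a single vertex therefore yields K_{4} as a minor, and since treewidth is minor-monotone, tw(G) ≥ tw(K_{4}) = 3. The upper and lower bounds meet at 3, so that is the treewidth.

Treewidth 3.
One such decomposition:
Bags: B1 = {3, 4, 8, 9}  B2 = {4, 8, 9, 14}  B3 = {8, 9, 11, 14}  B4 = {7, 8, 11, 14}  B5 = {6, 7, 11, 14}  B6 = {1, 6, 7, 11}  B7 = {1, 2, 6, 7}  B8 = {1, 2, 6, 10}  B9 = {1, 2, 10, 13}  B10 = {2, 5, 10, 13}  B11 = {0, 5, 10, 13}  B12 = {0, 5, 12, 13}
Tree: B1–B2, B2–B3, B3–B4, B4–B5, B5–B6, B6–B7, B7–B8, B8–B9, B9–B10, B10–B11, B11–B12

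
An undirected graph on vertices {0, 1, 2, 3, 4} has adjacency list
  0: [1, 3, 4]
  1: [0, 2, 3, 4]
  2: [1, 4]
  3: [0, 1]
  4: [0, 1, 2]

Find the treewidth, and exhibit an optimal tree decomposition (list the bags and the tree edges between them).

Each bag holds 3 vertices, so the decomposition has width 2, which upper-bounds the treewidth. For the lower bound, the 3 vertices {0, 1, 3} are pairwise adjacent, and any tree decomposition puts a clique entirely inside one bag — forcing width ≥ 2. Hence tw(G) = 2 exactly.

Treewidth 2.
One optimal decomposition is:
Bags: B1 = {1, 2, 4}  B2 = {0, 1, 4}  B3 = {0, 1, 3}
Tree: B1–B2, B2–B3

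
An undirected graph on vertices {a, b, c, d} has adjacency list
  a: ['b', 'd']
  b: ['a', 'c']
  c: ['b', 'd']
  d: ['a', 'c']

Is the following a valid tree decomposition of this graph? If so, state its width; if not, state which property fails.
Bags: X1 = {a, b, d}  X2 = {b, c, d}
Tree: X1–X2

Vertex coverage: the bags together contain {a, b, c, d}, the full vertex set. Edge coverage: each edge of G has both endpoints in at least one bag. Running intersection: for every vertex, the bags containing it form a connected subtree. All three properties hold, so this is a valid tree decomposition of width max|bag| − 1 = 2, and hence tw(G) ≤ 2.

Yes; width 2.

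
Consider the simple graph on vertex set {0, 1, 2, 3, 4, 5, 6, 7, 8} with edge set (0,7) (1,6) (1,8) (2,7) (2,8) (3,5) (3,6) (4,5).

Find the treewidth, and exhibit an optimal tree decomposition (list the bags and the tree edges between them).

Every bag has size at most 2, so the width is 2 − 1 = 1 and tw(G) ≤ 1. Any graph with an edge has treewidth ≥ 1, and G has the edge 4–5. The upper and lower bounds meet at 1, so that is the treewidth.

Treewidth 1.
One such decomposition:
Bags: B1 = {4, 5}  B2 = {3, 5}  B3 = {3, 6}  B4 = {1, 6}  B5 = {1, 8}  B6 = {2, 8}  B7 = {2, 7}  B8 = {0, 7}
Tree: B1–B2, B2–B3, B3–B4, B4–B5, B5–B6, B6–B7, B7–B8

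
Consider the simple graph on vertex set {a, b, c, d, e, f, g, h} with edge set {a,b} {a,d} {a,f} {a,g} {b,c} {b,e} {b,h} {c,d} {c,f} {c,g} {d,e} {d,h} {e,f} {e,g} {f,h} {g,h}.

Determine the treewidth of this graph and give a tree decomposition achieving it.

The largest bag has 5 vertices, giving width 4; this decomposition certifies tw(G) ≤ 4. For the lower bound: the 5 vertex sets {a,b}, {c,f}, {e,g}, {d}, {h} are disjoint, each induces a connected subgraph, and every pair is joined by at least one edge of G. Contracting each set to a single vertex therefore yields K_{5} as a minor, and since treewidth is minor-monotone, tw(G) ≥ tw(K_{5}) = 4. Hence tw(G) = 4 exactly.

Treewidth 4.
Bags: B1 = {a, b, d, f, g}  B2 = {b, c, d, f, g}  B3 = {b, d, e, f, g}  B4 = {b, d, f, g, h}
Tree: B1–B2, B2–B3, B3–B4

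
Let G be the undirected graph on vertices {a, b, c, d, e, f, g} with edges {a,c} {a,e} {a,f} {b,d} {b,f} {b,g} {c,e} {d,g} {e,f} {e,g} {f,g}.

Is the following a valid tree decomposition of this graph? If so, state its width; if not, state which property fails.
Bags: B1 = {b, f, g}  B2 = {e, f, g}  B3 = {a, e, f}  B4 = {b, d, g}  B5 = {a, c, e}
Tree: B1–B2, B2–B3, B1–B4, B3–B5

Every vertex of G appears in some bag (union = {a, b, c, d, e, f, g}); every edge is covered by a bag; and for each vertex v the set of bags containing v is connected in the bag tree. The decomposition is therefore valid. The largest bag has 3 vertices, so the width is 2.

Yes; width 2.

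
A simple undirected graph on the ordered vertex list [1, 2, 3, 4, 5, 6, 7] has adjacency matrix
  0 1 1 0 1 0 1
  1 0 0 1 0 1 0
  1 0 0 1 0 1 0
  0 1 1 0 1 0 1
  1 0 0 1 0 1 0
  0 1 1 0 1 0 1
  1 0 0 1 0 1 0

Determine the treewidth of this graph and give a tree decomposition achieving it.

Each bag holds 4 vertices, so the decomposition has width 3, which upper-bounds the treewidth. For the lower bound: the 4 vertex sets {2,4}, {1,7}, {6}, {3} are disjoint, each induces a connected subgraph, and every pair is joined by at least one edge of G. Contracting each set to a single vertex therefore yields K_{4} as a minor, and since treewidth is minor-monotone, tw(G) ≥ tw(K_{4}) = 3. The upper and lower bounds meet at 3, so that is the treewidth.

Treewidth 3.
One such decomposition:
Bags: B1 = {1, 2, 4, 6}  B2 = {1, 4, 6, 7}  B3 = {1, 3, 4, 6}  B4 = {1, 4, 5, 6}
Tree: B1–B2, B2–B3, B3–B4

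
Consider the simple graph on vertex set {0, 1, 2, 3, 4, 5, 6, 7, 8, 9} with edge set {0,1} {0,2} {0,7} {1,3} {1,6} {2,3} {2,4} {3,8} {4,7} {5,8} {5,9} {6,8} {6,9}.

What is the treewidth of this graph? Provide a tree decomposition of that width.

Treewidth 2.
Bags: B1 = {2, 4, 7}  B2 = {0, 2, 7}  B3 = {0, 2, 3}  B4 = {0, 1, 3}  B5 = {1, 3, 8}  B6 = {1, 6, 8}  B7 = {5, 6, 8}  B8 = {5, 6, 9}
Tree: B1–B2, B2–B3, B3–B4, B4–B5, B5–B6, B6–B7, B7–B8

Every bag has size at most 3, so the width is 3 − 1 = 2 and tw(G) ≤ 2. For the lower bound, G contains the cycle 4–7–0–2–4, so G is not a forest; only forests have treewidth ≤ 1, hence tw(G) ≥ 2. Hence tw(G) = 2 exactly.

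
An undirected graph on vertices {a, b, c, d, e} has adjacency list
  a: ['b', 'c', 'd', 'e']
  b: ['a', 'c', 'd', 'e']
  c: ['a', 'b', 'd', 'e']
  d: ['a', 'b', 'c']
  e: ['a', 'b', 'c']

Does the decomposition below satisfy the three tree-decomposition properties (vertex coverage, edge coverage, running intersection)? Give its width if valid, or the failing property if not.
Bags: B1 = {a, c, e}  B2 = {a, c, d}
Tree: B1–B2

A tree decomposition must satisfy three properties: every vertex lies in some bag; for every edge, both endpoints lie together in some bag; and for every vertex, the bags containing it form a connected subtree. Here vertex b appears in no bag, so the decomposition is invalid.

No — vertex b appears in no bag.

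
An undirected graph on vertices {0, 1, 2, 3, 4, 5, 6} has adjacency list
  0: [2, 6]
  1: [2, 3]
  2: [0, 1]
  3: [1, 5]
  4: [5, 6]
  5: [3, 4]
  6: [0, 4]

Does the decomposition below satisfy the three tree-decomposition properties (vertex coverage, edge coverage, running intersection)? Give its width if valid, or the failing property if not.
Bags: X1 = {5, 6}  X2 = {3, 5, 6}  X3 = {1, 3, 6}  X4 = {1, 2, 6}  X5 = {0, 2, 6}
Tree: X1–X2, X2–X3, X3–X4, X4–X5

No — vertex 4 appears in no bag.

A tree decomposition must satisfy three properties: every vertex lies in some bag; for every edge, both endpoints lie together in some bag; and for every vertex, the bags containing it form a connected subtree. Here vertex 4 appears in no bag, so the decomposition is invalid.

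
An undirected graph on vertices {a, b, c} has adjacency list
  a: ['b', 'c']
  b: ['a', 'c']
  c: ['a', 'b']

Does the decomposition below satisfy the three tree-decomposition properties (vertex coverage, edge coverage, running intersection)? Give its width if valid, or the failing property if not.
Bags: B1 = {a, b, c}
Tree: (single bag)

Checking the three conditions: (i) the bags cover all of {a, b, c}; (ii) for each edge, some bag contains both endpoints; (iii) the bags containing any fixed vertex form a subtree. All hold, so the decomposition is valid with width 3 − 1 = 2.

Yes; width 2.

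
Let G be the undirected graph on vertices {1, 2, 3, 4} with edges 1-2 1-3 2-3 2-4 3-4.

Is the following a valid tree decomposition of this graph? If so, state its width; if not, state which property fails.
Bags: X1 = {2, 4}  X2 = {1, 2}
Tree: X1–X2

No — vertex 3 appears in no bag.

A tree decomposition must satisfy three properties: every vertex lies in some bag; for every edge, both endpoints lie together in some bag; and for every vertex, the bags containing it form a connected subtree. Here vertex 3 appears in no bag, so the decomposition is invalid.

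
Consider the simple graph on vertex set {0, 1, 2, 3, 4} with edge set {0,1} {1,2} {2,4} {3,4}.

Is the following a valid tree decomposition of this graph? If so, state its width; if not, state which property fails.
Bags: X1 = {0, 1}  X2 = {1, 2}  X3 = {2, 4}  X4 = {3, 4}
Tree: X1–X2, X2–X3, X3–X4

Yes; width 1.

Vertex coverage: the bags together contain {0, 1, 2, 3, 4}, the full vertex set. Edge coverage: each edge of G has both endpoints in at least one bag. Running intersection: for every vertex, the bags containing it form a connected subtree. All three properties hold, so this is a valid tree decomposition of width max|bag| − 1 = 1, and hence tw(G) ≤ 1.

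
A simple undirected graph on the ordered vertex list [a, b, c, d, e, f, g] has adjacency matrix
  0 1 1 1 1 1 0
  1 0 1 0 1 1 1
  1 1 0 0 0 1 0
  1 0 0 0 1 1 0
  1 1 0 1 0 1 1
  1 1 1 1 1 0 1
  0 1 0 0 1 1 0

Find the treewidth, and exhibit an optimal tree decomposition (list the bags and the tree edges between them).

Each bag holds 4 vertices, so the decomposition has width 3, which upper-bounds the treewidth. On the other hand G contains the 4-clique {a, d, e, f}. A clique must lie in a single bag of any decomposition, so no decomposition can have width below 3. Combining the bounds, tw(G) = 3.

Treewidth 3.
One optimal decomposition is:
Bags: B1 = {a, b, e, f}  B2 = {a, b, c, f}  B3 = {b, e, f, g}  B4 = {a, d, e, f}
Tree: B1–B2, B1–B3, B1–B4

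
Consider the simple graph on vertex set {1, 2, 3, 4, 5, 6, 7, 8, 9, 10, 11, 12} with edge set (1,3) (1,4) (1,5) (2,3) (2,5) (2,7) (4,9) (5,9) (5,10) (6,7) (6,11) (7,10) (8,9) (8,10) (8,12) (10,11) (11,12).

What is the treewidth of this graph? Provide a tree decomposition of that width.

Treewidth 3.
One such decomposition:
Bags: B1 = {1, 2, 3, 4}  B2 = {1, 2, 4, 5}  B3 = {2, 4, 5, 9}  B4 = {2, 5, 7, 9}  B5 = {5, 7, 9, 10}  B6 = {7, 8, 9, 10}  B7 = {6, 7, 8, 10}  B8 = {6, 8, 10, 11}  B9 = {6, 8, 11, 12}
Tree: B1–B2, B2–B3, B3–B4, B4–B5, B5–B6, B6–B7, B7–B8, B8–B9

Each bag holds 4 vertices, so the decomposition has width 3, which upper-bounds the treewidth. For the lower bound: the 4 vertex sets {1,3,4}, {2}, {5}, {7,8,9,10} are disjoint, each induces a connected subgraph, and every pair is joined by at least one edge of G. Contracting each set to a single vertex therefore yields K_{4} as a minor, and since treewidth is minor-monotone, tw(G) ≥ tw(K_{4}) = 3. The upper and lower bounds meet at 3, so that is the treewidth.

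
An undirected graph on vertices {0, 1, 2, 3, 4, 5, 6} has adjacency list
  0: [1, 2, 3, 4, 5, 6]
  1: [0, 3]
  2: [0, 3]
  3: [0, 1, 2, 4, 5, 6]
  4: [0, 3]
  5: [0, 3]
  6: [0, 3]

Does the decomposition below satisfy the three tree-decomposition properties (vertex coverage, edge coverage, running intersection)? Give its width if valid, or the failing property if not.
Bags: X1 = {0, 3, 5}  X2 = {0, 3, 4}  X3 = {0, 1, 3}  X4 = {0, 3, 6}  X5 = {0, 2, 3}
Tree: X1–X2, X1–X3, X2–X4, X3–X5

Checking the three conditions: (i) the bags cover all of {0, 1, 2, 3, 4, 5, 6}; (ii) for each edge, some bag contains both endpoints; (iii) the bags containing any fixed vertex form a subtree. All hold, so the decomposition is valid with width 3 − 1 = 2.

Yes; width 2.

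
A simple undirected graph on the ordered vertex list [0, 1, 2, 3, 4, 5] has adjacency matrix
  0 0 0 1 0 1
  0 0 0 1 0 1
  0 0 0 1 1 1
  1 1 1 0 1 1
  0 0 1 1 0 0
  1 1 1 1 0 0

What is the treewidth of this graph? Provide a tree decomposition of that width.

Treewidth 2.
One optimal decomposition is:
Bags: B1 = {1, 3, 5}  B2 = {0, 3, 5}  B3 = {2, 3, 5}  B4 = {2, 3, 4}
Tree: B1–B2, B1–B3, B3–B4

Every bag has size at most 3, so the width is 3 − 1 = 2 and tw(G) ≤ 2. On the other hand G contains the 3-clique {2, 3, 4}. A clique must lie in a single bag of any decomposition, so no decomposition can have width below 2. Therefore the treewidth is 2.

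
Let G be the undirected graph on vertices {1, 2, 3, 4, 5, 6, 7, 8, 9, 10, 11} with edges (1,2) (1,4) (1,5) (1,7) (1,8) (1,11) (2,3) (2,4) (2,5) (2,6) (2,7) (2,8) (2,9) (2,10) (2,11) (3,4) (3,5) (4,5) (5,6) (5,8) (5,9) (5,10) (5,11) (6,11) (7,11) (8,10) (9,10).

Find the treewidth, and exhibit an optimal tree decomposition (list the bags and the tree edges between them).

Treewidth 3.
One such decomposition:
Bags: B1 = {1, 2, 5, 8}  B2 = {2, 5, 8, 10}  B3 = {1, 2, 4, 5}  B4 = {1, 2, 5, 11}  B5 = {2, 3, 4, 5}  B6 = {2, 5, 6, 11}  B7 = {2, 5, 9, 10}  B8 = {1, 2, 7, 11}
Tree: B1–B2, B1–B3, B1–B4, B3–B5, B4–B6, B2–B7, B4–B8

The largest bag has 4 vertices, giving width 3; this decomposition certifies tw(G) ≤ 3. For the lower bound, the 4 vertices {1, 2, 5, 8} are pairwise adjacent, and any tree decomposition puts a clique entirely inside one bag — forcing width ≥ 3. The upper and lower bounds meet at 3, so that is the treewidth.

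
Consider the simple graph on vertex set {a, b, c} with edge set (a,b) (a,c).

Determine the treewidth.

A width-1 tree decomposition is:
Bags: B1 = {a, c}  B2 = {a, b}
Tree: B1–B2
The largest bag has 2 vertices, giving width 1; this decomposition certifies tw(G) ≤ 1. G has an edge, so its treewidth is at least 1. The upper and lower bounds meet at 1, so that is the treewidth.

1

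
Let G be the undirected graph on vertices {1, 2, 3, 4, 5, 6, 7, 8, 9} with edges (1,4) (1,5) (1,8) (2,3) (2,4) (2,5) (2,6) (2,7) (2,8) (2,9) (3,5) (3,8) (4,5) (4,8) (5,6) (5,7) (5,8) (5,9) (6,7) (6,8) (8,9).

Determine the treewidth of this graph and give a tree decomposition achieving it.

Each bag holds 4 vertices, so the decomposition has width 3, which upper-bounds the treewidth. Conversely, {1, 4, 5, 8} is a clique of size 4, and the vertices of any clique must share a bag in every tree decomposition; so some bag has ≥ 4 vertices and tw(G) ≥ 3. Combining the bounds, tw(G) = 3.

Treewidth 3.
Bags: B1 = {2, 4, 5, 8}  B2 = {2, 5, 6, 8}  B3 = {2, 3, 5, 8}  B4 = {1, 4, 5, 8}  B5 = {2, 5, 6, 7}  B6 = {2, 5, 8, 9}
Tree: B1–B2, B1–B3, B1–B4, B2–B5, B1–B6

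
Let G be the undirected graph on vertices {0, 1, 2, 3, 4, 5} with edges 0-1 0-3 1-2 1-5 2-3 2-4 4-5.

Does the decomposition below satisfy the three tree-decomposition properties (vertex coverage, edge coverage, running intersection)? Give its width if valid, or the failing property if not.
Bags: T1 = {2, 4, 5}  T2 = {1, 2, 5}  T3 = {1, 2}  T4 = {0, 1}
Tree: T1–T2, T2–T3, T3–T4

No — vertex 3 appears in no bag.

A tree decomposition must satisfy three properties: every vertex lies in some bag; for every edge, both endpoints lie together in some bag; and for every vertex, the bags containing it form a connected subtree. Here vertex 3 appears in no bag, so the decomposition is invalid.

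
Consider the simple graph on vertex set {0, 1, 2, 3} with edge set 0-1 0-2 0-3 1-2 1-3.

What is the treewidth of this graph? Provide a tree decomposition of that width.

Treewidth 2.
Bags: B1 = {0, 1, 3}  B2 = {0, 1, 2}
Tree: B1–B2

The largest bag has 3 vertices, giving width 2; this decomposition certifies tw(G) ≤ 2. On the other hand G contains the 3-clique {0, 1, 2}. A clique must lie in a single bag of any decomposition, so no decomposition can have width below 2. Hence tw(G) = 2 exactly.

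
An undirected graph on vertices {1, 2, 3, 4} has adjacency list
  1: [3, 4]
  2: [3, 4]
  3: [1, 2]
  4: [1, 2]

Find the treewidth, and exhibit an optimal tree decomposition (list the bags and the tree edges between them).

Treewidth 2.
One such decomposition:
Bags: B1 = {2, 3, 4}  B2 = {1, 3, 4}
Tree: B1–B2

The largest bag has 3 vertices, giving width 2; this decomposition certifies tw(G) ≤ 2. The edges 3–2–4–1–3 form a cycle, so G is not a tree and its treewidth is at least 2. Hence tw(G) = 2 exactly.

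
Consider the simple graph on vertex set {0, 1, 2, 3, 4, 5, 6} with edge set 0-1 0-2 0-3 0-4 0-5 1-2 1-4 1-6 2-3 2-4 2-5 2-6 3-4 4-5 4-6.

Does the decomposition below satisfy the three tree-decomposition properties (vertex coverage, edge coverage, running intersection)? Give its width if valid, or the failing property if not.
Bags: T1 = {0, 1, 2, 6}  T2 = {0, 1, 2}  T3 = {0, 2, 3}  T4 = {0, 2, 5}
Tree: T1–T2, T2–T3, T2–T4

No — vertex 4 appears in no bag.

A tree decomposition must satisfy three properties: every vertex lies in some bag; for every edge, both endpoints lie together in some bag; and for every vertex, the bags containing it form a connected subtree. Here vertex 4 appears in no bag, so the decomposition is invalid.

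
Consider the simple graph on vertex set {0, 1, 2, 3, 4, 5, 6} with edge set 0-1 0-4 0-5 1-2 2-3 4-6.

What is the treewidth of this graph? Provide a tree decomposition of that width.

The largest bag has 2 vertices, giving width 1; this decomposition certifies tw(G) ≤ 1. Since G has at least one edge (e.g. 5–0), it is not an edgeless graph, so tw(G) ≥ 1. Therefore the treewidth is 1.

Treewidth 1.
One such decomposition:
Bags: B1 = {0, 5}  B2 = {0, 4}  B3 = {0, 1}  B4 = {1, 2}  B5 = {2, 3}  B6 = {4, 6}
Tree: B1–B2, B1–B3, B3–B4, B4–B5, B2–B6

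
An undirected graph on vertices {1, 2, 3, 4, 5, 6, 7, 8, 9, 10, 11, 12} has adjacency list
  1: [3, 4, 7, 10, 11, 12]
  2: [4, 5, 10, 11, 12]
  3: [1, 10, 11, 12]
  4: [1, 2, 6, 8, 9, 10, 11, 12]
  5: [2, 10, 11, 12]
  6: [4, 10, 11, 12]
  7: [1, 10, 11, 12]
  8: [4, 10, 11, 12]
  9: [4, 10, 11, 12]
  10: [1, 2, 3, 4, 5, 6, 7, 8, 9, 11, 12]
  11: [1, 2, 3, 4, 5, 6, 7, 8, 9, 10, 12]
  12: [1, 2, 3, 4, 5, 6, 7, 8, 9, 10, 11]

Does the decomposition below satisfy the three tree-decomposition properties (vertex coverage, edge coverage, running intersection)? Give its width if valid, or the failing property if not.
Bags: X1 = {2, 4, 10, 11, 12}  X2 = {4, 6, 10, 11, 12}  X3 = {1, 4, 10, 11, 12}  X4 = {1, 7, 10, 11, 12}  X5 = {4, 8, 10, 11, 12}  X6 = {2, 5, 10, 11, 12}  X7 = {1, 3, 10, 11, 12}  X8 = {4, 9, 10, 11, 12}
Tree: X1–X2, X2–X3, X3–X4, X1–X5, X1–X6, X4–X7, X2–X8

Checking the three conditions: (i) the bags cover all of {1, 2, 3, 4, 5, 6, 7, 8, 9, 10, 11, 12}; (ii) for each edge, some bag contains both endpoints; (iii) the bags containing any fixed vertex form a subtree. All hold, so the decomposition is valid with width 5 − 1 = 4.

Yes; width 4.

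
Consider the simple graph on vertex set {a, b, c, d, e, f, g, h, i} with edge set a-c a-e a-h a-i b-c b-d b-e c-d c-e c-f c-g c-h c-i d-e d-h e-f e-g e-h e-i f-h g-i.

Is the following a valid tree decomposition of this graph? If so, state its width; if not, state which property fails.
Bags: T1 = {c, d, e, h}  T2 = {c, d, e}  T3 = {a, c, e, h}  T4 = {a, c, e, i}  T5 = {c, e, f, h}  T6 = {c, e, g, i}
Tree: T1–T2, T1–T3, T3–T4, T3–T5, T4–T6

No — vertex b appears in no bag.

A tree decomposition must satisfy three properties: every vertex lies in some bag; for every edge, both endpoints lie together in some bag; and for every vertex, the bags containing it form a connected subtree. Here vertex b appears in no bag, so the decomposition is invalid.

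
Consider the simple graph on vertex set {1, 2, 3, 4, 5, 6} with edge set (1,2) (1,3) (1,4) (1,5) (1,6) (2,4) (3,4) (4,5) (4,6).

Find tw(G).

2

A width-2 tree decomposition is:
Bags: B1 = {1, 2, 4}  B2 = {1, 3, 4}  B3 = {1, 4, 5}  B4 = {1, 4, 6}
Tree: B1–B2, B1–B3, B2–B4
The largest bag has 3 vertices, giving width 2; this decomposition certifies tw(G) ≤ 2. Conversely, {1, 2, 4} is a clique of size 3, and the vertices of any clique must share a bag in every tree decomposition; so some bag has ≥ 3 vertices and tw(G) ≥ 2. Therefore the treewidth is 2.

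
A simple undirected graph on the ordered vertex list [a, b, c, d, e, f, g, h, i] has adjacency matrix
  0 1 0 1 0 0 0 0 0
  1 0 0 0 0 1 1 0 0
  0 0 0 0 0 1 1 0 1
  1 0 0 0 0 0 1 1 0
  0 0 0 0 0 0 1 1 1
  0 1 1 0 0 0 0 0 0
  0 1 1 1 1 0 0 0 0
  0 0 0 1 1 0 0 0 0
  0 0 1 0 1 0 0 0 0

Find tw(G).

A width-3 tree decomposition is:
Bags: B1 = {a, b, c, f}  B2 = {a, b, c, g}  B3 = {a, c, d, g}  B4 = {c, d, g, i}  B5 = {d, e, g, i}  B6 = {d, e, h, i}
Tree: B1–B2, B2–B3, B3–B4, B4–B5, B5–B6
Each bag holds 4 vertices, so the decomposition has width 3, which upper-bounds the treewidth. For the lower bound: the 4 vertex sets {a,b,f}, {c}, {g}, {d,e,h,i} are disjoint, each induces a connected subgraph, and every pair is joined by at least one edge of G. Contracting each set to a single vertex therefore yields K_{4} as a minor, and since treewidth is minor-monotone, tw(G) ≥ tw(K_{4}) = 3. Hence tw(G) = 3 exactly.

3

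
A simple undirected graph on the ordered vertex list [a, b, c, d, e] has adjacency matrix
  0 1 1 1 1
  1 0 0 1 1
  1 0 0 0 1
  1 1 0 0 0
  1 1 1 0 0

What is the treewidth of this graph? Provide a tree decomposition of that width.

Each bag holds 3 vertices, so the decomposition has width 2, which upper-bounds the treewidth. On the other hand G contains the 3-clique {a, b, d}. A clique must lie in a single bag of any decomposition, so no decomposition can have width below 2. Therefore the treewidth is 2.

Treewidth 2.
Bags: B1 = {a, b, e}  B2 = {a, b, d}  B3 = {a, c, e}
Tree: B1–B2, B1–B3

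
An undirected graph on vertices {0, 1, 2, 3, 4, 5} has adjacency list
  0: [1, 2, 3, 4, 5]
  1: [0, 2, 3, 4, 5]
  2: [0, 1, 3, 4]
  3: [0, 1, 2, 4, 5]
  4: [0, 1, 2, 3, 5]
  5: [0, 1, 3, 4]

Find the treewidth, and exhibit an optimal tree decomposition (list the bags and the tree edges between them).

Treewidth 4.
One optimal decomposition is:
Bags: B1 = {0, 1, 2, 3, 4}  B2 = {0, 1, 3, 4, 5}
Tree: B1–B2

Every bag has size at most 5, so the width is 5 − 1 = 4 and tw(G) ≤ 4. Conversely, {0, 1, 2, 3, 4} is a clique of size 5, and the vertices of any clique must share a bag in every tree decomposition; so some bag has ≥ 5 vertices and tw(G) ≥ 4. Combining the bounds, tw(G) = 4.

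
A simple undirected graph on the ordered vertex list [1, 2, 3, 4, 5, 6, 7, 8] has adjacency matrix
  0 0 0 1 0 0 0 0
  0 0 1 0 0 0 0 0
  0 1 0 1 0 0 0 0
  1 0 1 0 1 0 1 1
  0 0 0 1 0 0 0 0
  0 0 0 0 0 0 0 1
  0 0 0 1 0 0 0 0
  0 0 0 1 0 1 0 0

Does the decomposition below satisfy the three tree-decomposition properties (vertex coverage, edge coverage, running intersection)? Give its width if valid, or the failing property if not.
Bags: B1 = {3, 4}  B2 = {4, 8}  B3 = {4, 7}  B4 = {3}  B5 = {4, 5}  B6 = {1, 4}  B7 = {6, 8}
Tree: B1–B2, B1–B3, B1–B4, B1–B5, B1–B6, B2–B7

A tree decomposition must satisfy three properties: every vertex lies in some bag; for every edge, both endpoints lie together in some bag; and for every vertex, the bags containing it form a connected subtree. Here vertex 2 appears in no bag, so the decomposition is invalid.

No — vertex 2 appears in no bag.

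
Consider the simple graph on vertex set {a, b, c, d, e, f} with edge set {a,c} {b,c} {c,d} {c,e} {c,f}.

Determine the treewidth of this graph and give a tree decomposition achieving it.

Every bag has size at most 2, so the width is 2 − 1 = 1 and tw(G) ≤ 1. Since G has at least one edge (e.g. b–c), it is not an edgeless graph, so tw(G) ≥ 1. Therefore the treewidth is 1.

Treewidth 1.
One such decomposition:
Bags: B1 = {b, c}  B2 = {c, f}  B3 = {c, d}  B4 = {c, e}  B5 = {a, c}
Tree: B1–B2, B2–B3, B3–B4, B2–B5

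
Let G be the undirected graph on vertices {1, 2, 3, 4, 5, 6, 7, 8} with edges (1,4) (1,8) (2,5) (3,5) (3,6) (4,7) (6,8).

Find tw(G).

A width-1 tree decomposition is:
Bags: B1 = {2, 5}  B2 = {3, 5}  B3 = {3, 6}  B4 = {6, 8}  B5 = {1, 8}  B6 = {1, 4}  B7 = {4, 7}
Tree: B1–B2, B2–B3, B3–B4, B4–B5, B5–B6, B6–B7
Every bag has size at most 2, so the width is 2 − 1 = 1 and tw(G) ≤ 1. G has an edge, so its treewidth is at least 1. Therefore the treewidth is 1.

1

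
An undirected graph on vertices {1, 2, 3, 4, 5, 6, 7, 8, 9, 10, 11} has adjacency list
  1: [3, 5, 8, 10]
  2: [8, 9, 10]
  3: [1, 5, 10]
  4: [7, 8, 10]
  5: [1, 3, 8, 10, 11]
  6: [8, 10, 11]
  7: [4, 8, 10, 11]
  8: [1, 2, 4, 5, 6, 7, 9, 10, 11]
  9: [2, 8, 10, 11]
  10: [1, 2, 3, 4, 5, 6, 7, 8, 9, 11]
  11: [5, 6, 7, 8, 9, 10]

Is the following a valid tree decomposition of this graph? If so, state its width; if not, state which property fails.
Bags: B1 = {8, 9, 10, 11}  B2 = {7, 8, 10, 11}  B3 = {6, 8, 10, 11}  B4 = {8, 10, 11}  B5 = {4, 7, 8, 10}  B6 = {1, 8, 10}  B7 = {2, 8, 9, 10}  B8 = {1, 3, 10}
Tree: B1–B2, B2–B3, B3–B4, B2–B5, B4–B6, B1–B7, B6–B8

A tree decomposition must satisfy three properties: every vertex lies in some bag; for every edge, both endpoints lie together in some bag; and for every vertex, the bags containing it form a connected subtree. Here vertex 5 appears in no bag, so the decomposition is invalid.

No — vertex 5 appears in no bag.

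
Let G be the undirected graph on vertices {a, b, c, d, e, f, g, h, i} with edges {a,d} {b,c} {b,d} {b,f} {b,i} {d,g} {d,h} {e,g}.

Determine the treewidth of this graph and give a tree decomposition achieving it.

The largest bag has 2 vertices, giving width 1; this decomposition certifies tw(G) ≤ 1. Since G has at least one edge (e.g. g–d), it is not an edgeless graph, so tw(G) ≥ 1. Hence tw(G) = 1 exactly.

Treewidth 1.
One such decomposition:
Bags: B1 = {d, g}  B2 = {a, d}  B3 = {b, d}  B4 = {b, f}  B5 = {b, i}  B6 = {d, h}  B7 = {b, c}  B8 = {e, g}
Tree: B1–B2, B1–B3, B3–B4, B3–B5, B3–B6, B3–B7, B1–B8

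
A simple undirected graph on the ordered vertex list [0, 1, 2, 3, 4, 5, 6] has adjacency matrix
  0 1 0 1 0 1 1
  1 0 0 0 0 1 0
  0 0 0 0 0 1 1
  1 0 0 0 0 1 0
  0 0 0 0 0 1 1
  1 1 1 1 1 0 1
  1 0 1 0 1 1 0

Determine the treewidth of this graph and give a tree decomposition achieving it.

Treewidth 2.
Bags: B1 = {2, 5, 6}  B2 = {0, 5, 6}  B3 = {4, 5, 6}  B4 = {0, 3, 5}  B5 = {0, 1, 5}
Tree: B1–B2, B1–B3, B2–B4, B4–B5

Each bag holds 3 vertices, so the decomposition has width 2, which upper-bounds the treewidth. Conversely, {0, 1, 5} is a clique of size 3, and the vertices of any clique must share a bag in every tree decomposition; so some bag has ≥ 3 vertices and tw(G) ≥ 2. Hence tw(G) = 2 exactly.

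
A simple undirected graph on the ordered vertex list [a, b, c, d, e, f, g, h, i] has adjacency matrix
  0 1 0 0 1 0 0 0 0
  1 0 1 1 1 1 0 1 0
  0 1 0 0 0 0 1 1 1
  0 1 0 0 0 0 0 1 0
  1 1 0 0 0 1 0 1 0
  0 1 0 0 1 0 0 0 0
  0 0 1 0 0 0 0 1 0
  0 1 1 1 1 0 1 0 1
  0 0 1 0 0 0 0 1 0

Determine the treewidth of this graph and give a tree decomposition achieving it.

The largest bag has 3 vertices, giving width 2; this decomposition certifies tw(G) ≤ 2. For the lower bound, the 3 vertices {a, b, e} are pairwise adjacent, and any tree decomposition puts a clique entirely inside one bag — forcing width ≥ 2. The upper and lower bounds meet at 2, so that is the treewidth.

Treewidth 2.
One optimal decomposition is:
Bags: B1 = {b, e, h}  B2 = {b, e, f}  B3 = {b, c, h}  B4 = {b, d, h}  B5 = {c, g, h}  B6 = {a, b, e}  B7 = {c, h, i}
Tree: B1–B2, B1–B3, B3–B4, B3–B5, B2–B6, B3–B7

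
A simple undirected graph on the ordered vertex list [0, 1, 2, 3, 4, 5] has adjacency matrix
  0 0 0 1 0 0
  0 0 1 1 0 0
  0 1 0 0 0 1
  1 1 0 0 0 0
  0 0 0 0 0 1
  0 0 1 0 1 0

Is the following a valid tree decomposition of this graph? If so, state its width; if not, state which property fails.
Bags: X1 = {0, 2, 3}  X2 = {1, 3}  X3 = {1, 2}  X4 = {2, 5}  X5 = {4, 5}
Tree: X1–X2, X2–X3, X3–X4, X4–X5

No — bags containing vertex 2 are not connected in the tree.

A tree decomposition must satisfy three properties: every vertex lies in some bag; for every edge, both endpoints lie together in some bag; and for every vertex, the bags containing it form a connected subtree. Here bags containing vertex 2 are not connected in the tree, so the decomposition is invalid.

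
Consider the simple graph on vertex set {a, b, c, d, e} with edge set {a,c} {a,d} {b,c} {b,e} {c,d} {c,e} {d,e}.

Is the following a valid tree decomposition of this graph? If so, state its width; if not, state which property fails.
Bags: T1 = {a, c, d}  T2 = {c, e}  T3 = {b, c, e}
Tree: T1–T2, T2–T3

No — edge (d,e) lies in no bag.

A tree decomposition must satisfy three properties: every vertex lies in some bag; for every edge, both endpoints lie together in some bag; and for every vertex, the bags containing it form a connected subtree. Here edge (d,e) lies in no bag, so the decomposition is invalid.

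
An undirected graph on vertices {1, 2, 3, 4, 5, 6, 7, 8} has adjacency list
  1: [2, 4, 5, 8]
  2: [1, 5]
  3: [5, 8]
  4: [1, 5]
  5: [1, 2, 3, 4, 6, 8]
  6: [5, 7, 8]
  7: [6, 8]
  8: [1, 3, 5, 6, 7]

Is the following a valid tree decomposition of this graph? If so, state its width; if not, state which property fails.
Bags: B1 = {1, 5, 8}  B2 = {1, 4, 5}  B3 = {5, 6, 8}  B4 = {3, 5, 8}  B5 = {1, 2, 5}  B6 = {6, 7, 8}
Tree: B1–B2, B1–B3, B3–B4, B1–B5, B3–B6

Yes; width 2.

Vertex coverage: the bags together contain {1, 2, 3, 4, 5, 6, 7, 8}, the full vertex set. Edge coverage: each edge of G has both endpoints in at least one bag. Running intersection: for every vertex, the bags containing it form a connected subtree. All three properties hold, so this is a valid tree decomposition of width max|bag| − 1 = 2, and hence tw(G) ≤ 2.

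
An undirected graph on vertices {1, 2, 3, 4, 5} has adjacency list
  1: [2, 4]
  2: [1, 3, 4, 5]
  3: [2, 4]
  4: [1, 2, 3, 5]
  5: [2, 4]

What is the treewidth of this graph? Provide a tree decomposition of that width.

Treewidth 2.
One such decomposition:
Bags: B1 = {1, 2, 4}  B2 = {2, 3, 4}  B3 = {2, 4, 5}
Tree: B1–B2, B2–B3

The largest bag has 3 vertices, giving width 2; this decomposition certifies tw(G) ≤ 2. For the lower bound, the 3 vertices {1, 2, 4} are pairwise adjacent, and any tree decomposition puts a clique entirely inside one bag — forcing width ≥ 2. Combining the bounds, tw(G) = 2.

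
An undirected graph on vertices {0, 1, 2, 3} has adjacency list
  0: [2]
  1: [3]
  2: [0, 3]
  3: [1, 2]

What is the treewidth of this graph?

1

A width-1 tree decomposition is:
Bags: B1 = {2, 3}  B2 = {1, 3}  B3 = {0, 2}
Tree: B1–B2, B1–B3
The largest bag has 2 vertices, giving width 1; this decomposition certifies tw(G) ≤ 1. Since G has at least one edge (e.g. 3–2), it is not an edgeless graph, so tw(G) ≥ 1. The upper and lower bounds meet at 1, so that is the treewidth.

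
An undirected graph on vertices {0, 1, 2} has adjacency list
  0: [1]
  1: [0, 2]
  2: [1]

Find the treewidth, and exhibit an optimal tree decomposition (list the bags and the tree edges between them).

Treewidth 1.
One optimal decomposition is:
Bags: B1 = {1, 2}  B2 = {0, 1}
Tree: B1–B2

Every bag has size at most 2, so the width is 2 − 1 = 1 and tw(G) ≤ 1. Any graph with an edge has treewidth ≥ 1, and G has the edge 1–2. Combining the bounds, tw(G) = 1.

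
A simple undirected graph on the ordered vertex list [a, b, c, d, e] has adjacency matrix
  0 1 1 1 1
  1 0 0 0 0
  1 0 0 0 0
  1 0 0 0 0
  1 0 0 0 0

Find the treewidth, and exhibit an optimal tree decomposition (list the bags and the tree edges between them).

Treewidth 1.
Bags: B1 = {a, e}  B2 = {a, d}  B3 = {a, b}  B4 = {a, c}
Tree: B1–B2, B2–B3, B1–B4

The largest bag has 2 vertices, giving width 1; this decomposition certifies tw(G) ≤ 1. Since G has at least one edge (e.g. a–e), it is not an edgeless graph, so tw(G) ≥ 1. Hence tw(G) = 1 exactly.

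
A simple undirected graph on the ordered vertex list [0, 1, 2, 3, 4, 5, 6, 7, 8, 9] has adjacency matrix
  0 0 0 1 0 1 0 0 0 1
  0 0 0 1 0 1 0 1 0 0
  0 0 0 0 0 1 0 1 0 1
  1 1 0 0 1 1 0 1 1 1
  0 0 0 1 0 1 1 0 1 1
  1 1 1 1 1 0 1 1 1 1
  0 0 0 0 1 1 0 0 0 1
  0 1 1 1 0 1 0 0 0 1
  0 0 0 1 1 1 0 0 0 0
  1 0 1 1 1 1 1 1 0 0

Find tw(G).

3

A width-3 tree decomposition is:
Bags: B1 = {0, 3, 5, 9}  B2 = {3, 4, 5, 9}  B3 = {3, 5, 7, 9}  B4 = {2, 5, 7, 9}  B5 = {4, 5, 6, 9}  B6 = {3, 4, 5, 8}  B7 = {1, 3, 5, 7}
Tree: B1–B2, B1–B3, B3–B4, B2–B5, B2–B6, B3–B7
Every bag has size at most 4, so the width is 4 − 1 = 3 and tw(G) ≤ 3. Conversely, {2, 5, 7, 9} is a clique of size 4, and the vertices of any clique must share a bag in every tree decomposition; so some bag has ≥ 4 vertices and tw(G) ≥ 3. Therefore the treewidth is 3.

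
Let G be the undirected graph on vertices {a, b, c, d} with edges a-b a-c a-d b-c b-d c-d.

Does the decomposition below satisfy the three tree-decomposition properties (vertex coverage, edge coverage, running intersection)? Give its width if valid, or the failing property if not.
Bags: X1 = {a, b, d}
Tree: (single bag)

A tree decomposition must satisfy three properties: every vertex lies in some bag; for every edge, both endpoints lie together in some bag; and for every vertex, the bags containing it form a connected subtree. Here vertex c appears in no bag, so the decomposition is invalid.

No — vertex c appears in no bag.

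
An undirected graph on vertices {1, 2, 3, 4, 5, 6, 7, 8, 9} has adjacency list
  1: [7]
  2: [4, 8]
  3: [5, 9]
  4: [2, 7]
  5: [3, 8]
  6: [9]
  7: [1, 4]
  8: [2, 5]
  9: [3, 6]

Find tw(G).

A width-1 tree decomposition is:
Bags: B1 = {1, 7}  B2 = {4, 7}  B3 = {2, 4}  B4 = {2, 8}  B5 = {5, 8}  B6 = {3, 5}  B7 = {3, 9}  B8 = {6, 9}
Tree: B1–B2, B2–B3, B3–B4, B4–B5, B5–B6, B6–B7, B7–B8
The largest bag has 2 vertices, giving width 1; this decomposition certifies tw(G) ≤ 1. Since G has at least one edge (e.g. 1–7), it is not an edgeless graph, so tw(G) ≥ 1. Combining the bounds, tw(G) = 1.

1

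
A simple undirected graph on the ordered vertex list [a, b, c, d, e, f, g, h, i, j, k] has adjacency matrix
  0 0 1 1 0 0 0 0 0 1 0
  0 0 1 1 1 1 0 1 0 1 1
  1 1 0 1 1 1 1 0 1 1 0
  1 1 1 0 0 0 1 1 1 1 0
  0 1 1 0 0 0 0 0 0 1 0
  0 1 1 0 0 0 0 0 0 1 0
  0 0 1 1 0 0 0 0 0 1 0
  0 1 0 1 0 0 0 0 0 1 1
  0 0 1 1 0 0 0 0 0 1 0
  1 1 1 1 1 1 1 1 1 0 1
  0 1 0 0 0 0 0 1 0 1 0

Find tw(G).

3

A width-3 tree decomposition is:
Bags: B1 = {c, d, i, j}  B2 = {b, c, d, j}  B3 = {b, d, h, j}  B4 = {c, d, g, j}  B5 = {a, c, d, j}  B6 = {b, c, f, j}  B7 = {b, c, e, j}  B8 = {b, h, j, k}
Tree: B1–B2, B2–B3, B1–B4, B1–B5, B2–B6, B6–B7, B3–B8
Each bag holds 4 vertices, so the decomposition has width 3, which upper-bounds the treewidth. On the other hand G contains the 4-clique {b, d, h, j}. A clique must lie in a single bag of any decomposition, so no decomposition can have width below 3. The upper and lower bounds meet at 3, so that is the treewidth.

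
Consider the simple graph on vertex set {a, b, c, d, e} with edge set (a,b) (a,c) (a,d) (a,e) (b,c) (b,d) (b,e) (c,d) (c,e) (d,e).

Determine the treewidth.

4

A width-4 tree decomposition is:
Bags: B1 = {a, b, c, d, e}
Tree: (single bag)
With just one bag of size 5, the width is 5 − 1 = 4, so tw(G) ≤ 4. For the lower bound, the 5 vertices {a, b, c, d, e} are pairwise adjacent, and any tree decomposition puts a clique entirely inside one bag — forcing width ≥ 4. The upper and lower bounds meet at 4, so that is the treewidth.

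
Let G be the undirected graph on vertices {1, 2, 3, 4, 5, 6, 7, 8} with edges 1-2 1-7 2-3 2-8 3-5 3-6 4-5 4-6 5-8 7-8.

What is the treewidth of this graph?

A width-2 tree decomposition is:
Bags: B1 = {4, 5, 6}  B2 = {3, 5, 6}  B3 = {3, 5, 8}  B4 = {2, 3, 8}  B5 = {2, 7, 8}  B6 = {1, 2, 7}
Tree: B1–B2, B2–B3, B3–B4, B4–B5, B5–B6
Every bag has size at most 3, so the width is 3 − 1 = 2 and tw(G) ≤ 2. For the lower bound, G contains the cycle 4–6–3–5–4, so G is not a forest; only forests have treewidth ≤ 1, hence tw(G) ≥ 2. Therefore the treewidth is 2.

2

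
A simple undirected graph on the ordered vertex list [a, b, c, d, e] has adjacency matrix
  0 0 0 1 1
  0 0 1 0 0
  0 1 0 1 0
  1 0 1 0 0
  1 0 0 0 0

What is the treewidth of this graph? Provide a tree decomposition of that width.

Every bag has size at most 2, so the width is 2 − 1 = 1 and tw(G) ≤ 1. Since G has at least one edge (e.g. a–e), it is not an edgeless graph, so tw(G) ≥ 1. Therefore the treewidth is 1.

Treewidth 1.
One optimal decomposition is:
Bags: B1 = {a, e}  B2 = {a, d}  B3 = {c, d}  B4 = {b, c}
Tree: B1–B2, B2–B3, B3–B4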